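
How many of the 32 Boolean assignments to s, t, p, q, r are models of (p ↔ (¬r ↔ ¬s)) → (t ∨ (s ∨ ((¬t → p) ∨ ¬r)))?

Initial set: {((p ↔ (¬r ↔ ¬s)) → (t ∨ (s ∨ ((¬t → p) ∨ ¬r))))}.
((p ↔ (¬r ↔ ¬s)) → (t ∨ (s ∨ ((¬t → p) ∨ ¬r)))): β-rule — branch into ¬(p ↔ (¬r ↔ ¬s))  //  (t ∨ (s ∨ ((¬t → p) ∨ ¬r))).
  branch 1 (add ¬(p ↔ (¬r ↔ ¬s))):
    ¬(p ↔ (¬r ↔ ¬s)): β-rule — branch into p, ¬(¬r ↔ ¬s)  //  ¬p, (¬r ↔ ¬s).
      branch 1.1 (add p, ¬(¬r ↔ ¬s)):
        ¬(¬r ↔ ¬s): β-rule — branch into ¬r, ¬¬s  //  ¬¬r, ¬s.
          branch 1.1.1 (add ¬r, ¬¬s):
            ○ open, literals {p=true, r=false, s=true}.
          branch 1.1.2 (add ¬¬r, ¬s):
            ○ open, literals {p=true, r=true, s=false}.
      branch 1.2 (add ¬p, (¬r ↔ ¬s)):
        (¬r ↔ ¬s): β-rule — branch into ¬r, ¬s  //  ¬¬r, ¬¬s.
          branch 1.2.1 (add ¬r, ¬s):
            ○ open, literals {p=false, r=false, s=false}.
          branch 1.2.2 (add ¬¬r, ¬¬s):
            ○ open, literals {p=false, r=true, s=true}.
  branch 2 (add (t ∨ (s ∨ ((¬t → p) ∨ ¬r)))):
    (t ∨ (s ∨ ((¬t → p) ∨ ¬r))): β-rule — branch into t  //  (s ∨ ((¬t → p) ∨ ¬r)).
      branch 2.1 (add t):
        ○ open, literals {t=true}.
      branch 2.2 (add (s ∨ ((¬t → p) ∨ ¬r))):
        (s ∨ ((¬t → p) ∨ ¬r)): β-rule — branch into s  //  ((¬t → p) ∨ ¬r).
          branch 2.2.1 (add s):
            ○ open, literals {s=true}.
          branch 2.2.2 (add ((¬t → p) ∨ ¬r)):
            ((¬t → p) ∨ ¬r): β-rule — branch into (¬t → p)  //  ¬r.
              branch 2.2.2.1 (add (¬t → p)):
                (¬t → p): β-rule — branch into ¬¬t  //  p.
                  branch 2.2.2.1.1 (add ¬¬t):
                    ○ open, literals {t=true}.
                  branch 2.2.2.1.2 (add p):
                    ○ open, literals {p=true}.
              branch 2.2.2.2 (add ¬r):
                ○ open, literals {r=false}.
0 branches closed, 9 open.
Each open branch fixes some atoms; the unmentioned ones are free. Counting distinct full assignments: branch {p=true, r=false, s=true} (t, q) contributes 4 new; branch {p=true, r=true, s=false} (t, q) contributes 4 new; branch {p=false, r=false, s=false} (t, q) contributes 4 new; branch {p=false, r=true, s=true} (t, q) contributes 4 new; branch {t=true} (s, p, q, r) contributes 8 new; branch {s=true} (t, p, q, r) contributes 4 new; branch {t=true} (s, p, q, r) contributes 0 new; branch {p=true} (s, t, q, r) contributes 2 new; branch {r=false} (s, t, p, q) contributes 0 new. Total: 30.

30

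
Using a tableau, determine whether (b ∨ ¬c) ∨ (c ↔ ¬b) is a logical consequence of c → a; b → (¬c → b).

Initial set: {T (c → a); T (b → (¬c → b)); F ((b ∨ ¬c) ∨ (c ↔ ¬b))}.
F ((b ∨ ¬c) ∨ (c ↔ ¬b)): α-rule — add F (b ∨ ¬c), F (c ↔ ¬b).
F (b ∨ ¬c): α-rule — add F b, F ¬c.
T (c → a): β-rule — branch into F c  //  T a.
  branch 1 (add F c):
    × closes — contains both c and ¬c.
  branch 2 (add T a):
    T (b → (¬c → b)): β-rule — branch into F b  //  T (¬c → b).
      branch 2.1 (add F b):
        F (c ↔ ¬b): β-rule — branch into T c, F ¬b  //  F c, T ¬b.
          branch 2.1.1 (add T c, F ¬b):
            × closes — contains both b and ¬b.
          branch 2.1.2 (add F c, T ¬b):
            × closes — contains both c and ¬c.
      branch 2.2 (add T (¬c → b)):
        F (c ↔ ¬b): β-rule — branch into T c, F ¬b  //  F c, T ¬b.
          branch 2.2.1 (add T c, F ¬b):
            × closes — contains both b and ¬b.
          branch 2.2.2 (add F c, T ¬b):
            × closes — contains both c and ¬c.
All 5 branches close.
Every branch closed, so the premises entail the conclusion.

Yes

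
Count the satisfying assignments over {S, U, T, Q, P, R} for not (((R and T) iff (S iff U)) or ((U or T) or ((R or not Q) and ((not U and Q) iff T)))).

4

Initial set: {not (((R and T) iff (S iff U)) or ((U or T) or ((R or not Q) and ((not U and Q) iff T))))}.
not (((R and T) iff (S iff U)) or ((U or T) or ((R or not Q) and ((not U and Q) iff T)))): α-rule — add not ((R and T) iff (S iff U)), not ((U or T) or ((R or not Q) and ((not U and Q) iff T))).
not ((U or T) or ((R or not Q) and ((not U and Q) iff T))): α-rule — add not (U or T), not ((R or not Q) and ((not U and Q) iff T)).
not (U or T): α-rule — add not U, not T.
not ((R and T) iff (S iff U)): β-rule — branch into (R and T), not (S iff U)  //  not (R and T), (S iff U).
  branch 1 (add (R and T), not (S iff U)):
    (R and T): α-rule — add R, T.
    × closes — contains both T and not T.
  branch 2 (add not (R and T), (S iff U)):
    not ((R or not Q) and ((not U and Q) iff T)): β-rule — branch into not (R or not Q)  //  not ((not U and Q) iff T).
      branch 2.1 (add not (R or not Q)):
        not (R or not Q): α-rule — add not R, not not Q.
        not (R and T): β-rule — branch into not R  //  not T.
          branch 2.1.1 (add not R):
            (S iff U): β-rule — branch into S, U  //  not S, not U.
              branch 2.1.1.1 (add S, U):
                × closes — contains both U and not U.
              branch 2.1.1.2 (add not S, not U):
                ○ open, literals {Q=1, R=0, S=0, T=0, U=0}.
          branch 2.1.2 (add not T):
            (S iff U): β-rule — branch into S, U  //  not S, not U.
              branch 2.1.2.1 (add S, U):
                × closes — contains both U and not U.
              branch 2.1.2.2 (add not S, not U):
                ○ open, literals {Q=1, R=0, S=0, T=0, U=0}.
      branch 2.2 (add not ((not U and Q) iff T)):
        not (R and T): β-rule — branch into not R  //  not T.
          branch 2.2.1 (add not R):
            (S iff U): β-rule — branch into S, U  //  not S, not U.
              branch 2.2.1.1 (add S, U):
                × closes — contains both U and not U.
              branch 2.2.1.2 (add not S, not U):
                not ((not U and Q) iff T): β-rule — branch into (not U and Q), not T  //  not (not U and Q), T.
                  branch 2.2.1.2.1 (add (not U and Q), not T):
                    (not U and Q): α-rule — add not U, Q.
                    ○ open, literals {Q=1, R=0, S=0, T=0, U=0}.
                  branch 2.2.1.2.2 (add not (not U and Q), T):
                    × closes — contains both T and not T.
          branch 2.2.2 (add not T):
            (S iff U): β-rule — branch into S, U  //  not S, not U.
              branch 2.2.2.1 (add S, U):
                × closes — contains both U and not U.
              branch 2.2.2.2 (add not S, not U):
                not ((not U and Q) iff T): β-rule — branch into (not U and Q), not T  //  not (not U and Q), T.
                  branch 2.2.2.2.1 (add (not U and Q), not T):
                    (not U and Q): α-rule — add not U, Q.
                    ○ open, literals {Q=1, S=0, T=0, U=0}.
                  branch 2.2.2.2.2 (add not (not U and Q), T):
                    × closes — contains both T and not T.
7 branches closed, 4 open.
Each open branch fixes some atoms; the unmentioned ones are free. Counting distinct full assignments: branch {Q=1, R=0, S=0, T=0, U=0} (P) contributes 2 new; branch {Q=1, R=0, S=0, T=0, U=0} (P) contributes 0 new; branch {Q=1, R=0, S=0, T=0, U=0} (P) contributes 0 new; branch {Q=1, S=0, T=0, U=0} (P, R) contributes 2 new. Total: 4.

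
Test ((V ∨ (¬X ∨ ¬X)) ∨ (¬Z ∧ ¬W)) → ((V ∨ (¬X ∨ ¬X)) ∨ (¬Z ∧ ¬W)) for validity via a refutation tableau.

Assume the negation and expand:
Initial set: {¬(((V ∨ (¬X ∨ ¬X)) ∨ (¬Z ∧ ¬W)) → ((V ∨ (¬X ∨ ¬X)) ∨ (¬Z ∧ ¬W)))}.
¬(((V ∨ (¬X ∨ ¬X)) ∨ (¬Z ∧ ¬W)) → ((V ∨ (¬X ∨ ¬X)) ∨ (¬Z ∧ ¬W))): α-rule — add ((V ∨ (¬X ∨ ¬X)) ∨ (¬Z ∧ ¬W)), ¬((V ∨ (¬X ∨ ¬X)) ∨ (¬Z ∧ ¬W)).
¬((V ∨ (¬X ∨ ¬X)) ∨ (¬Z ∧ ¬W)): α-rule — add ¬(V ∨ (¬X ∨ ¬X)), ¬(¬Z ∧ ¬W).
¬(V ∨ (¬X ∨ ¬X)): α-rule — add ¬V, ¬(¬X ∨ ¬X).
¬(¬X ∨ ¬X): α-rule — add ¬¬X, ¬¬X.
((V ∨ (¬X ∨ ¬X)) ∨ (¬Z ∧ ¬W)): β-rule — branch into (V ∨ (¬X ∨ ¬X))  //  (¬Z ∧ ¬W).
  branch 1 (add (V ∨ (¬X ∨ ¬X))):
    ¬(¬Z ∧ ¬W): β-rule — branch into ¬¬Z  //  ¬¬W.
      branch 1.1 (add ¬¬Z):
        (V ∨ (¬X ∨ ¬X)): β-rule — branch into V  //  (¬X ∨ ¬X).
          branch 1.1.1 (add V):
            × closes — contains both V and ¬V.
          branch 1.1.2 (add (¬X ∨ ¬X)):
            (¬X ∨ ¬X): β-rule — branch into ¬X  //  ¬X.
              branch 1.1.2.1 (add ¬X):
                × closes — contains both X and ¬X.
              branch 1.1.2.2 (add ¬X):
                × closes — contains both X and ¬X.
      branch 1.2 (add ¬¬W):
        (V ∨ (¬X ∨ ¬X)): β-rule — branch into V  //  (¬X ∨ ¬X).
          branch 1.2.1 (add V):
            × closes — contains both V and ¬V.
          branch 1.2.2 (add (¬X ∨ ¬X)):
            (¬X ∨ ¬X): β-rule — branch into ¬X  //  ¬X.
              branch 1.2.2.1 (add ¬X):
                × closes — contains both X and ¬X.
              branch 1.2.2.2 (add ¬X):
                × closes — contains both X and ¬X.
  branch 2 (add (¬Z ∧ ¬W)):
    (¬Z ∧ ¬W): α-rule — add ¬Z, ¬W.
    ¬(¬Z ∧ ¬W): β-rule — branch into ¬¬Z  //  ¬¬W.
      branch 2.1 (add ¬¬Z):
        × closes — contains both Z and ¬Z.
      branch 2.2 (add ¬¬W):
        × closes — contains both W and ¬W.
All 8 branches close.
Every branch closed, so the negation is unsatisfiable and the formula is valid.

Valid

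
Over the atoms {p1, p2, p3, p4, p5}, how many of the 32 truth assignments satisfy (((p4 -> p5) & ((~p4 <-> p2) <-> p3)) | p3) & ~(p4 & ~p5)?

18

Initial set: {((((p4 -> p5) & ((~p4 <-> p2) <-> p3)) | p3) & ~(p4 & ~p5))}.
((((p4 -> p5) & ((~p4 <-> p2) <-> p3)) | p3) & ~(p4 & ~p5)): α-rule — add (((p4 -> p5) & ((~p4 <-> p2) <-> p3)) | p3), ~(p4 & ~p5).
(((p4 -> p5) & ((~p4 <-> p2) <-> p3)) | p3): β-rule — branch into ((p4 -> p5) & ((~p4 <-> p2) <-> p3))  //  p3.
  branch 1 (add ((p4 -> p5) & ((~p4 <-> p2) <-> p3))):
    ((p4 -> p5) & ((~p4 <-> p2) <-> p3)): α-rule — add (p4 -> p5), ((~p4 <-> p2) <-> p3).
    ~(p4 & ~p5): β-rule — branch into ~p4  //  ~~p5.
      branch 1.1 (add ~p4):
        (p4 -> p5): β-rule — branch into ~p4  //  p5.
          branch 1.1.1 (add ~p4):
            ((~p4 <-> p2) <-> p3): β-rule — branch into (~p4 <-> p2), p3  //  ~(~p4 <-> p2), ~p3.
              branch 1.1.1.1 (add (~p4 <-> p2), p3):
                (~p4 <-> p2): β-rule — branch into ~p4, p2  //  ~~p4, ~p2.
                  branch 1.1.1.1.1 (add ~p4, p2):
                    ○ open, literals {p2=1, p3=1, p4=0}.
                  branch 1.1.1.1.2 (add ~~p4, ~p2):
                    × closes — contains both p4 and ~p4.
              branch 1.1.1.2 (add ~(~p4 <-> p2), ~p3):
                ~(~p4 <-> p2): β-rule — branch into ~p4, ~p2  //  ~~p4, p2.
                  branch 1.1.1.2.1 (add ~p4, ~p2):
                    ○ open, literals {p2=0, p3=0, p4=0}.
                  branch 1.1.1.2.2 (add ~~p4, p2):
                    × closes — contains both p4 and ~p4.
          branch 1.1.2 (add p5):
            ((~p4 <-> p2) <-> p3): β-rule — branch into (~p4 <-> p2), p3  //  ~(~p4 <-> p2), ~p3.
              branch 1.1.2.1 (add (~p4 <-> p2), p3):
                (~p4 <-> p2): β-rule — branch into ~p4, p2  //  ~~p4, ~p2.
                  branch 1.1.2.1.1 (add ~p4, p2):
                    ○ open, literals {p2=1, p3=1, p4=0, p5=1}.
                  branch 1.1.2.1.2 (add ~~p4, ~p2):
                    × closes — contains both p4 and ~p4.
              branch 1.1.2.2 (add ~(~p4 <-> p2), ~p3):
                ~(~p4 <-> p2): β-rule — branch into ~p4, ~p2  //  ~~p4, p2.
                  branch 1.1.2.2.1 (add ~p4, ~p2):
                    ○ open, literals {p2=0, p3=0, p4=0, p5=1}.
                  branch 1.1.2.2.2 (add ~~p4, p2):
                    × closes — contains both p4 and ~p4.
      branch 1.2 (add ~~p5):
        (p4 -> p5): β-rule — branch into ~p4  //  p5.
          branch 1.2.1 (add ~p4):
            ((~p4 <-> p2) <-> p3): β-rule — branch into (~p4 <-> p2), p3  //  ~(~p4 <-> p2), ~p3.
              branch 1.2.1.1 (add (~p4 <-> p2), p3):
                (~p4 <-> p2): β-rule — branch into ~p4, p2  //  ~~p4, ~p2.
                  branch 1.2.1.1.1 (add ~p4, p2):
                    ○ open, literals {p2=1, p3=1, p4=0, p5=1}.
                  branch 1.2.1.1.2 (add ~~p4, ~p2):
                    × closes — contains both p4 and ~p4.
              branch 1.2.1.2 (add ~(~p4 <-> p2), ~p3):
                ~(~p4 <-> p2): β-rule — branch into ~p4, ~p2  //  ~~p4, p2.
                  branch 1.2.1.2.1 (add ~p4, ~p2):
                    ○ open, literals {p2=0, p3=0, p4=0, p5=1}.
                  branch 1.2.1.2.2 (add ~~p4, p2):
                    × closes — contains both p4 and ~p4.
          branch 1.2.2 (add p5):
            ((~p4 <-> p2) <-> p3): β-rule — branch into (~p4 <-> p2), p3  //  ~(~p4 <-> p2), ~p3.
              branch 1.2.2.1 (add (~p4 <-> p2), p3):
                (~p4 <-> p2): β-rule — branch into ~p4, p2  //  ~~p4, ~p2.
                  branch 1.2.2.1.1 (add ~p4, p2):
                    ○ open, literals {p2=1, p3=1, p4=0, p5=1}.
                  branch 1.2.2.1.2 (add ~~p4, ~p2):
                    ○ open, literals {p2=0, p3=1, p4=1, p5=1}.
              branch 1.2.2.2 (add ~(~p4 <-> p2), ~p3):
                ~(~p4 <-> p2): β-rule — branch into ~p4, ~p2  //  ~~p4, p2.
                  branch 1.2.2.2.1 (add ~p4, ~p2):
                    ○ open, literals {p2=0, p3=0, p4=0, p5=1}.
                  branch 1.2.2.2.2 (add ~~p4, p2):
                    ○ open, literals {p2=1, p3=0, p4=1, p5=1}.
  branch 2 (add p3):
    ~(p4 & ~p5): β-rule — branch into ~p4  //  ~~p5.
      branch 2.1 (add ~p4):
        ○ open, literals {p3=1, p4=0}.
      branch 2.2 (add ~~p5):
        ○ open, literals {p3=1, p5=1}.
6 branches closed, 12 open.
Each open branch fixes some atoms; the unmentioned ones are free. Counting distinct full assignments: branch {p2=1, p3=1, p4=0} (p1, p5) contributes 4 new; branch {p2=0, p3=0, p4=0} (p1, p5) contributes 4 new; branch {p2=1, p3=1, p4=0, p5=1} (p1) contributes 0 new; branch {p2=0, p3=0, p4=0, p5=1} (p1) contributes 0 new; branch {p2=1, p3=1, p4=0, p5=1} (p1) contributes 0 new; branch {p2=0, p3=0, p4=0, p5=1} (p1) contributes 0 new; branch {p2=1, p3=1, p4=0, p5=1} (p1) contributes 0 new; branch {p2=0, p3=1, p4=1, p5=1} (p1) contributes 2 new; branch {p2=0, p3=0, p4=0, p5=1} (p1) contributes 0 new; branch {p2=1, p3=0, p4=1, p5=1} (p1) contributes 2 new; branch {p3=1, p4=0} (p1, p2, p5) contributes 4 new; branch {p3=1, p5=1} (p1, p2, p4) contributes 2 new. Total: 18.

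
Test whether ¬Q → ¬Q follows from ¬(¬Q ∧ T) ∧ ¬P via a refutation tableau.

Initial set: {(¬(¬Q ∧ T) ∧ ¬P); ¬(¬Q → ¬Q)}.
(¬(¬Q ∧ T) ∧ ¬P): α-rule — add ¬(¬Q ∧ T), ¬P.
¬(¬Q → ¬Q): α-rule — add ¬Q, ¬¬Q.
× closes — contains both Q and ¬Q.
All 1 branch closes.
Every branch closed, so the premises entail the conclusion.

Yes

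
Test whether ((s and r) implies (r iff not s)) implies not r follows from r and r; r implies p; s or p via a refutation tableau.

Initial set: {(r and r); (r implies p); (s or p); not (((s and r) implies (r iff not s)) implies not r)}.
(r and r): α-rule — add r, r.
not (((s and r) implies (r iff not s)) implies not r): α-rule — add ((s and r) implies (r iff not s)), not not r.
(r implies p): β-rule — branch into not r  //  p.
  branch 1 (add not r):
    × closes — contains both r and not r.
  branch 2 (add p):
    (s or p): β-rule — branch into s  //  p.
      branch 2.1 (add s):
        ((s and r) implies (r iff not s)): β-rule — branch into not (s and r)  //  (r iff not s).
          branch 2.1.1 (add not (s and r)):
            not (s and r): β-rule — branch into not s  //  not r.
              branch 2.1.1.1 (add not s):
                × closes — contains both s and not s.
              branch 2.1.1.2 (add not r):
                × closes — contains both r and not r.
          branch 2.1.2 (add (r iff not s)):
            (r iff not s): β-rule — branch into r, not s  //  not r, not not s.
              branch 2.1.2.1 (add r, not s):
                × closes — contains both s and not s.
              branch 2.1.2.2 (add not r, not not s):
                × closes — contains both r and not r.
      branch 2.2 (add p):
        ((s and r) implies (r iff not s)): β-rule — branch into not (s and r)  //  (r iff not s).
          branch 2.2.1 (add not (s and r)):
            not (s and r): β-rule — branch into not s  //  not r.
              branch 2.2.1.1 (add not s):
                ○ open, literals {p=1, r=1, s=0}.
              branch 2.2.1.2 (add not r):
                × closes — contains both r and not r.
          branch 2.2.2 (add (r iff not s)):
            (r iff not s): β-rule — branch into r, not s  //  not r, not not s.
              branch 2.2.2.1 (add r, not s):
                ○ open, literals {p=1, r=1, s=0}.
              branch 2.2.2.2 (add not r, not not s):
                × closes — contains both r and not r.
7 branches closed, 2 open.
An open branch gives a countermodel: p=1, r=1, s=0 (unmentioned atoms arbitrary); the premises hold there but the conclusion fails.

No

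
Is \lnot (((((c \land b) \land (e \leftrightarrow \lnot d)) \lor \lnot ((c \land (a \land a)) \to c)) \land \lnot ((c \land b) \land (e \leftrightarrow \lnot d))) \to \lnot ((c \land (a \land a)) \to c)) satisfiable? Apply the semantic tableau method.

Unsatisfiable

Initial set: {\lnot (((((c \land b) \land (e \leftrightarrow \lnot d)) \lor \lnot ((c \land (a \land a)) \to c)) \land \lnot ((c \land b) \land (e \leftrightarrow \lnot d))) \to \lnot ((c \land (a \land a)) \to c))}.
\lnot (((((c \land b) \land (e \leftrightarrow \lnot d)) \lor \lnot ((c \land (a \land a)) \to c)) \land \lnot ((c \land b) \land (e \leftrightarrow \lnot d))) \to \lnot ((c \land (a \land a)) \to c)): α-rule — add ((((c \land b) \land (e \leftrightarrow \lnot d)) \lor \lnot ((c \land (a \land a)) \to c)) \land \lnot ((c \land b) \land (e \leftrightarrow \lnot d))), \lnot \lnot ((c \land (a \land a)) \to c).
((((c \land b) \land (e \leftrightarrow \lnot d)) \lor \lnot ((c \land (a \land a)) \to c)) \land \lnot ((c \land b) \land (e \leftrightarrow \lnot d))): α-rule — add (((c \land b) \land (e \leftrightarrow \lnot d)) \lor \lnot ((c \land (a \land a)) \to c)), \lnot ((c \land b) \land (e \leftrightarrow \lnot d)).
\lnot \lnot ((c \land (a \land a)) \to c): β-rule — branch into \lnot (c \land (a \land a))  //  c.
  branch 1 (add \lnot (c \land (a \land a))):
    (((c \land b) \land (e \leftrightarrow \lnot d)) \lor \lnot ((c \land (a \land a)) \to c)): β-rule — branch into ((c \land b) \land (e \leftrightarrow \lnot d))  //  \lnot ((c \land (a \land a)) \to c).
      branch 1.1 (add ((c \land b) \land (e \leftrightarrow \lnot d))):
        ((c \land b) \land (e \leftrightarrow \lnot d)): α-rule — add (c \land b), (e \leftrightarrow \lnot d).
        (c \land b): α-rule — add c, b.
        \lnot ((c \land b) \land (e \leftrightarrow \lnot d)): β-rule — branch into \lnot (c \land b)  //  \lnot (e \leftrightarrow \lnot d).
          branch 1.1.1 (add \lnot (c \land b)):
            \lnot (c \land (a \land a)): β-rule — branch into \lnot c  //  \lnot (a \land a).
              branch 1.1.1.1 (add \lnot c):
                × closes — contains both c and \lnot c.
              branch 1.1.1.2 (add \lnot (a \land a)):
                (e \leftrightarrow \lnot d): β-rule — branch into e, \lnot d  //  \lnot e, \lnot \lnot d.
                  branch 1.1.1.2.1 (add e, \lnot d):
                    \lnot (c \land b): β-rule — branch into \lnot c  //  \lnot b.
                      branch 1.1.1.2.1.1 (add \lnot c):
                        × closes — contains both c and \lnot c.
                      branch 1.1.1.2.1.2 (add \lnot b):
                        × closes — contains both b and \lnot b.
                  branch 1.1.1.2.2 (add \lnot e, \lnot \lnot d):
                    \lnot (c \land b): β-rule — branch into \lnot c  //  \lnot b.
                      branch 1.1.1.2.2.1 (add \lnot c):
                        × closes — contains both c and \lnot c.
                      branch 1.1.1.2.2.2 (add \lnot b):
                        × closes — contains both b and \lnot b.
          branch 1.1.2 (add \lnot (e \leftrightarrow \lnot d)):
            \lnot (c \land (a \land a)): β-rule — branch into \lnot c  //  \lnot (a \land a).
              branch 1.1.2.1 (add \lnot c):
                × closes — contains both c and \lnot c.
              branch 1.1.2.2 (add \lnot (a \land a)):
                (e \leftrightarrow \lnot d): β-rule — branch into e, \lnot d  //  \lnot e, \lnot \lnot d.
                  branch 1.1.2.2.1 (add e, \lnot d):
                    \lnot (e \leftrightarrow \lnot d): β-rule — branch into e, \lnot \lnot d  //  \lnot e, \lnot d.
                      branch 1.1.2.2.1.1 (add e, \lnot \lnot d):
                        × closes — contains both d and \lnot d.
                      branch 1.1.2.2.1.2 (add \lnot e, \lnot d):
                        × closes — contains both e and \lnot e.
                  branch 1.1.2.2.2 (add \lnot e, \lnot \lnot d):
                    \lnot (e \leftrightarrow \lnot d): β-rule — branch into e, \lnot \lnot d  //  \lnot e, \lnot d.
                      branch 1.1.2.2.2.1 (add e, \lnot \lnot d):
                        × closes — contains both e and \lnot e.
                      branch 1.1.2.2.2.2 (add \lnot e, \lnot d):
                        × closes — contains both d and \lnot d.
      branch 1.2 (add \lnot ((c \land (a \land a)) \to c)):
        \lnot ((c \land (a \land a)) \to c): α-rule — add (c \land (a \land a)), \lnot c.
        (c \land (a \land a)): α-rule — add c, (a \land a).
        × closes — contains both c and \lnot c.
  branch 2 (add c):
    (((c \land b) \land (e \leftrightarrow \lnot d)) \lor \lnot ((c \land (a \land a)) \to c)): β-rule — branch into ((c \land b) \land (e \leftrightarrow \lnot d))  //  \lnot ((c \land (a \land a)) \to c).
      branch 2.1 (add ((c \land b) \land (e \leftrightarrow \lnot d))):
        ((c \land b) \land (e \leftrightarrow \lnot d)): α-rule — add (c \land b), (e \leftrightarrow \lnot d).
        (c \land b): α-rule — add c, b.
        \lnot ((c \land b) \land (e \leftrightarrow \lnot d)): β-rule — branch into \lnot (c \land b)  //  \lnot (e \leftrightarrow \lnot d).
          branch 2.1.1 (add \lnot (c \land b)):
            (e \leftrightarrow \lnot d): β-rule — branch into e, \lnot d  //  \lnot e, \lnot \lnot d.
              branch 2.1.1.1 (add e, \lnot d):
                \lnot (c \land b): β-rule — branch into \lnot c  //  \lnot b.
                  branch 2.1.1.1.1 (add \lnot c):
                    × closes — contains both c and \lnot c.
                  branch 2.1.1.1.2 (add \lnot b):
                    × closes — contains both b and \lnot b.
              branch 2.1.1.2 (add \lnot e, \lnot \lnot d):
                \lnot (c \land b): β-rule — branch into \lnot c  //  \lnot b.
                  branch 2.1.1.2.1 (add \lnot c):
                    × closes — contains both c and \lnot c.
                  branch 2.1.1.2.2 (add \lnot b):
                    × closes — contains both b and \lnot b.
          branch 2.1.2 (add \lnot (e \leftrightarrow \lnot d)):
            (e \leftrightarrow \lnot d): β-rule — branch into e, \lnot d  //  \lnot e, \lnot \lnot d.
              branch 2.1.2.1 (add e, \lnot d):
                \lnot (e \leftrightarrow \lnot d): β-rule — branch into e, \lnot \lnot d  //  \lnot e, \lnot d.
                  branch 2.1.2.1.1 (add e, \lnot \lnot d):
                    × closes — contains both d and \lnot d.
                  branch 2.1.2.1.2 (add \lnot e, \lnot d):
                    × closes — contains both e and \lnot e.
              branch 2.1.2.2 (add \lnot e, \lnot \lnot d):
                \lnot (e \leftrightarrow \lnot d): β-rule — branch into e, \lnot \lnot d  //  \lnot e, \lnot d.
                  branch 2.1.2.2.1 (add e, \lnot \lnot d):
                    × closes — contains both e and \lnot e.
                  branch 2.1.2.2.2 (add \lnot e, \lnot d):
                    × closes — contains both d and \lnot d.
      branch 2.2 (add \lnot ((c \land (a \land a)) \to c)):
        \lnot ((c \land (a \land a)) \to c): α-rule — add (c \land (a \land a)), \lnot c.
        × closes — contains both c and \lnot c.
All 20 branches close.
Every branch closed; the formula is unsatisfiable.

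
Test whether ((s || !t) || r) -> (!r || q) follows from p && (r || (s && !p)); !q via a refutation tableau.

No

Initial set: {(p && (r || (s && !p))); !q; !(((s || !t) || r) -> (!r || q))}.
(p && (r || (s && !p))): α-rule — add p, (r || (s && !p)).
!(((s || !t) || r) -> (!r || q)): α-rule — add ((s || !t) || r), !(!r || q).
!(!r || q): α-rule — add !!r, !q.
(r || (s && !p)): β-rule — branch into r  //  (s && !p).
  branch 1 (add r):
    ((s || !t) || r): β-rule — branch into (s || !t)  //  r.
      branch 1.1 (add (s || !t)):
        (s || !t): β-rule — branch into s  //  !t.
          branch 1.1.1 (add s):
            ○ open, literals {p=true, q=false, r=true, s=true}.
          branch 1.1.2 (add !t):
            ○ open, literals {p=true, q=false, r=true, t=false}.
      branch 1.2 (add r):
        ○ open, literals {p=true, q=false, r=true}.
  branch 2 (add (s && !p)):
    (s && !p): α-rule — add s, !p.
    × closes — contains both p and !p.
1 branch closed, 3 open.
An open branch gives a countermodel: p=true, q=false, r=true, s=true (unmentioned atoms arbitrary); the premises hold there but the conclusion fails.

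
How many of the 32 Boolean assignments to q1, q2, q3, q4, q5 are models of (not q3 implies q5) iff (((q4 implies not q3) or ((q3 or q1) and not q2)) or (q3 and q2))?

24

Initial set: {((not q3 implies q5) iff (((q4 implies not q3) or ((q3 or q1) and not q2)) or (q3 and q2)))}.
((not q3 implies q5) iff (((q4 implies not q3) or ((q3 or q1) and not q2)) or (q3 and q2))): β-rule — branch into (not q3 implies q5), (((q4 implies not q3) or ((q3 or q1) and not q2)) or (q3 and q2))  //  not (not q3 implies q5), not (((q4 implies not q3) or ((q3 or q1) and not q2)) or (q3 and q2)).
  branch 1 (add (not q3 implies q5), (((q4 implies not q3) or ((q3 or q1) and not q2)) or (q3 and q2))):
    (not q3 implies q5): β-rule — branch into not not q3  //  q5.
      branch 1.1 (add not not q3):
        (((q4 implies not q3) or ((q3 or q1) and not q2)) or (q3 and q2)): β-rule — branch into ((q4 implies not q3) or ((q3 or q1) and not q2))  //  (q3 and q2).
          branch 1.1.1 (add ((q4 implies not q3) or ((q3 or q1) and not q2))):
            ((q4 implies not q3) or ((q3 or q1) and not q2)): β-rule — branch into (q4 implies not q3)  //  ((q3 or q1) and not q2).
              branch 1.1.1.1 (add (q4 implies not q3)):
                (q4 implies not q3): β-rule — branch into not q4  //  not q3.
                  branch 1.1.1.1.1 (add not q4):
                    ○ open, literals {q3=1, q4=0}.
                  branch 1.1.1.1.2 (add not q3):
                    × closes — contains both q3 and not q3.
              branch 1.1.1.2 (add ((q3 or q1) and not q2)):
                ((q3 or q1) and not q2): α-rule — add (q3 or q1), not q2.
                (q3 or q1): β-rule — branch into q3  //  q1.
                  branch 1.1.1.2.1 (add q3):
                    ○ open, literals {q2=0, q3=1}.
                  branch 1.1.1.2.2 (add q1):
                    ○ open, literals {q1=1, q2=0, q3=1}.
          branch 1.1.2 (add (q3 and q2)):
            (q3 and q2): α-rule — add q3, q2.
            ○ open, literals {q2=1, q3=1}.
      branch 1.2 (add q5):
        (((q4 implies not q3) or ((q3 or q1) and not q2)) or (q3 and q2)): β-rule — branch into ((q4 implies not q3) or ((q3 or q1) and not q2))  //  (q3 and q2).
          branch 1.2.1 (add ((q4 implies not q3) or ((q3 or q1) and not q2))):
            ((q4 implies not q3) or ((q3 or q1) and not q2)): β-rule — branch into (q4 implies not q3)  //  ((q3 or q1) and not q2).
              branch 1.2.1.1 (add (q4 implies not q3)):
                (q4 implies not q3): β-rule — branch into not q4  //  not q3.
                  branch 1.2.1.1.1 (add not q4):
                    ○ open, literals {q4=0, q5=1}.
                  branch 1.2.1.1.2 (add not q3):
                    ○ open, literals {q3=0, q5=1}.
              branch 1.2.1.2 (add ((q3 or q1) and not q2)):
                ((q3 or q1) and not q2): α-rule — add (q3 or q1), not q2.
                (q3 or q1): β-rule — branch into q3  //  q1.
                  branch 1.2.1.2.1 (add q3):
                    ○ open, literals {q2=0, q3=1, q5=1}.
                  branch 1.2.1.2.2 (add q1):
                    ○ open, literals {q1=1, q2=0, q5=1}.
          branch 1.2.2 (add (q3 and q2)):
            (q3 and q2): α-rule — add q3, q2.
            ○ open, literals {q2=1, q3=1, q5=1}.
  branch 2 (add not (not q3 implies q5), not (((q4 implies not q3) or ((q3 or q1) and not q2)) or (q3 and q2))):
    not (not q3 implies q5): α-rule — add not q3, not q5.
    not (((q4 implies not q3) or ((q3 or q1) and not q2)) or (q3 and q2)): α-rule — add not ((q4 implies not q3) or ((q3 or q1) and not q2)), not (q3 and q2).
    not ((q4 implies not q3) or ((q3 or q1) and not q2)): α-rule — add not (q4 implies not q3), not ((q3 or q1) and not q2).
    not (q4 implies not q3): α-rule — add q4, not not q3.
    × closes — contains both q3 and not q3.
2 branches closed, 9 open.
Each open branch fixes some atoms; the unmentioned ones are free. Counting distinct full assignments: branch {q3=1, q4=0} (q1, q2, q5) contributes 8 new; branch {q2=0, q3=1} (q1, q4, q5) contributes 4 new; branch {q1=1, q2=0, q3=1} (q4, q5) contributes 0 new; branch {q2=1, q3=1} (q1, q4, q5) contributes 4 new; branch {q4=0, q5=1} (q1, q2, q3) contributes 4 new; branch {q3=0, q5=1} (q1, q2, q4) contributes 4 new; branch {q2=0, q3=1, q5=1} (q1, q4) contributes 0 new; branch {q1=1, q2=0, q5=1} (q3, q4) contributes 0 new; branch {q2=1, q3=1, q5=1} (q1, q4) contributes 0 new. Total: 24.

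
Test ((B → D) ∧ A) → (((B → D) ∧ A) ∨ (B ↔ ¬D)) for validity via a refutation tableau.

Assume the negation and expand:
Initial set: {F (((B → D) ∧ A) → (((B → D) ∧ A) ∨ (B ↔ ¬D)))}.
F (((B → D) ∧ A) → (((B → D) ∧ A) ∨ (B ↔ ¬D))): α-rule — add T ((B → D) ∧ A), F (((B → D) ∧ A) ∨ (B ↔ ¬D)).
T ((B → D) ∧ A): α-rule — add T (B → D), T A.
F (((B → D) ∧ A) ∨ (B ↔ ¬D)): α-rule — add F ((B → D) ∧ A), F (B ↔ ¬D).
T (B → D): β-rule — branch into F B  //  T D.
  branch 1 (add F B):
    F ((B → D) ∧ A): β-rule — branch into F (B → D)  //  F A.
      branch 1.1 (add F (B → D)):
        F (B → D): α-rule — add T B, F D.
        × closes — contains both B and ¬B.
      branch 1.2 (add F A):
        × closes — contains both A and ¬A.
  branch 2 (add T D):
    F ((B → D) ∧ A): β-rule — branch into F (B → D)  //  F A.
      branch 2.1 (add F (B → D)):
        F (B → D): α-rule — add T B, F D.
        × closes — contains both D and ¬D.
      branch 2.2 (add F A):
        × closes — contains both A and ¬A.
All 4 branches close.
Every branch closed, so the negation is unsatisfiable and the formula is valid.

Valid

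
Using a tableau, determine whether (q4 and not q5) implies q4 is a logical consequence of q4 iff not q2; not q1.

Yes

Initial set: {(q4 iff not q2); not q1; not ((q4 and not q5) implies q4)}.
not ((q4 and not q5) implies q4): α-rule — add (q4 and not q5), not q4.
(q4 and not q5): α-rule — add q4, not q5.
× closes — contains both q4 and not q4.
All 1 branch closes.
Every branch closed, so the premises entail the conclusion.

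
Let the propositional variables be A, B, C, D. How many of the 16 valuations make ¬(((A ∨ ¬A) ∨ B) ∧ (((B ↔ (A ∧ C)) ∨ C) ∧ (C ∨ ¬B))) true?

4

Initial set: {¬(((A ∨ ¬A) ∨ B) ∧ (((B ↔ (A ∧ C)) ∨ C) ∧ (C ∨ ¬B)))}.
¬(((A ∨ ¬A) ∨ B) ∧ (((B ↔ (A ∧ C)) ∨ C) ∧ (C ∨ ¬B))): β-rule — branch into ¬((A ∨ ¬A) ∨ B)  //  ¬(((B ↔ (A ∧ C)) ∨ C) ∧ (C ∨ ¬B)).
  branch 1 (add ¬((A ∨ ¬A) ∨ B)):
    ¬((A ∨ ¬A) ∨ B): α-rule — add ¬(A ∨ ¬A), ¬B.
    ¬(A ∨ ¬A): α-rule — add ¬A, ¬¬A.
    × closes — contains both A and ¬A.
  branch 2 (add ¬(((B ↔ (A ∧ C)) ∨ C) ∧ (C ∨ ¬B))):
    ¬(((B ↔ (A ∧ C)) ∨ C) ∧ (C ∨ ¬B)): β-rule — branch into ¬((B ↔ (A ∧ C)) ∨ C)  //  ¬(C ∨ ¬B).
      branch 2.1 (add ¬((B ↔ (A ∧ C)) ∨ C)):
        ¬((B ↔ (A ∧ C)) ∨ C): α-rule — add ¬(B ↔ (A ∧ C)), ¬C.
        ¬(B ↔ (A ∧ C)): β-rule — branch into B, ¬(A ∧ C)  //  ¬B, (A ∧ C).
          branch 2.1.1 (add B, ¬(A ∧ C)):
            ¬(A ∧ C): β-rule — branch into ¬A  //  ¬C.
              branch 2.1.1.1 (add ¬A):
                ○ open, literals {A=F, B=T, C=F}.
              branch 2.1.1.2 (add ¬C):
                ○ open, literals {B=T, C=F}.
          branch 2.1.2 (add ¬B, (A ∧ C)):
            (A ∧ C): α-rule — add A, C.
            × closes — contains both C and ¬C.
      branch 2.2 (add ¬(C ∨ ¬B)):
        ¬(C ∨ ¬B): α-rule — add ¬C, ¬¬B.
        ○ open, literals {B=T, C=F}.
2 branches closed, 3 open.
Each open branch fixes some atoms; the unmentioned ones are free. Counting distinct full assignments: branch {A=F, B=T, C=F} (D) contributes 2 new; branch {B=T, C=F} (A, D) contributes 2 new; branch {B=T, C=F} (A, D) contributes 0 new. Total: 4.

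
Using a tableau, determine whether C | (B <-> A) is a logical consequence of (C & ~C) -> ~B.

No

Initial set: {((C & ~C) -> ~B); ~(C | (B <-> A))}.
~(C | (B <-> A)): α-rule — add ~C, ~(B <-> A).
((C & ~C) -> ~B): β-rule — branch into ~(C & ~C)  //  ~B.
  branch 1 (add ~(C & ~C)):
    ~(B <-> A): β-rule — branch into B, ~A  //  ~B, A.
      branch 1.1 (add B, ~A):
        ~(C & ~C): β-rule — branch into ~C  //  ~~C.
          branch 1.1.1 (add ~C):
            ○ open, literals {A=F, B=T, C=F}.
          branch 1.1.2 (add ~~C):
            × closes — contains both C and ~C.
      branch 1.2 (add ~B, A):
        ~(C & ~C): β-rule — branch into ~C  //  ~~C.
          branch 1.2.1 (add ~C):
            ○ open, literals {A=T, B=F, C=F}.
          branch 1.2.2 (add ~~C):
            × closes — contains both C and ~C.
  branch 2 (add ~B):
    ~(B <-> A): β-rule — branch into B, ~A  //  ~B, A.
      branch 2.1 (add B, ~A):
        × closes — contains both B and ~B.
      branch 2.2 (add ~B, A):
        ○ open, literals {A=T, B=F, C=F}.
3 branches closed, 3 open.
An open branch gives a countermodel: A=F, B=T, C=F (unmentioned atoms arbitrary); the premises hold there but the conclusion fails.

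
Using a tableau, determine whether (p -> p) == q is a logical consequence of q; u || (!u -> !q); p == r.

Yes

Initial set: {q; (u || (!u -> !q)); (p == r); !((p -> p) == q)}.
(u || (!u -> !q)): β-rule — branch into u  //  (!u -> !q).
  branch 1 (add u):
    (p == r): β-rule — branch into p, r  //  !p, !r.
      branch 1.1 (add p, r):
        !((p -> p) == q): β-rule — branch into (p -> p), !q  //  !(p -> p), q.
          branch 1.1.1 (add (p -> p), !q):
            × closes — contains both q and !q.
          branch 1.1.2 (add !(p -> p), q):
            !(p -> p): α-rule — add p, !p.
            × closes — contains both p and !p.
      branch 1.2 (add !p, !r):
        !((p -> p) == q): β-rule — branch into (p -> p), !q  //  !(p -> p), q.
          branch 1.2.1 (add (p -> p), !q):
            × closes — contains both q and !q.
          branch 1.2.2 (add !(p -> p), q):
            !(p -> p): α-rule — add p, !p.
            × closes — contains both p and !p.
  branch 2 (add (!u -> !q)):
    (p == r): β-rule — branch into p, r  //  !p, !r.
      branch 2.1 (add p, r):
        !((p -> p) == q): β-rule — branch into (p -> p), !q  //  !(p -> p), q.
          branch 2.1.1 (add (p -> p), !q):
            × closes — contains both q and !q.
          branch 2.1.2 (add !(p -> p), q):
            !(p -> p): α-rule — add p, !p.
            × closes — contains both p and !p.
      branch 2.2 (add !p, !r):
        !((p -> p) == q): β-rule — branch into (p -> p), !q  //  !(p -> p), q.
          branch 2.2.1 (add (p -> p), !q):
            × closes — contains both q and !q.
          branch 2.2.2 (add !(p -> p), q):
            !(p -> p): α-rule — add p, !p.
            × closes — contains both p and !p.
All 8 branches close.
Every branch closed, so the premises entail the conclusion.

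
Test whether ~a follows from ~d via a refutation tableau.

No

Initial set: {T ~d; F ~a}.
○ open, literals {a=T, d=F}.
0 branches closed, 1 open.
An open branch gives a countermodel: a=T, d=F (unmentioned atoms arbitrary); the premises hold there but the conclusion fails.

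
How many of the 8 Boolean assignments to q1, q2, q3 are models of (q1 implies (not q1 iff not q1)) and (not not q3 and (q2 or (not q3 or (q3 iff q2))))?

Initial set: {T ((q1 implies (not q1 iff not q1)) and (not not q3 and (q2 or (not q3 or (q3 iff q2)))))}.
T ((q1 implies (not q1 iff not q1)) and (not not q3 and (q2 or (not q3 or (q3 iff q2))))): α-rule — add T (q1 implies (not q1 iff not q1)), T (not not q3 and (q2 or (not q3 or (q3 iff q2)))).
T (not not q3 and (q2 or (not q3 or (q3 iff q2)))): α-rule — add T not not q3, T (q2 or (not q3 or (q3 iff q2))).
T not not q3: drop double negation, giving T q3.
T (q1 implies (not q1 iff not q1)): β-rule — branch into F q1  //  T (not q1 iff not q1).
  branch 1 (add F q1):
    T (q2 or (not q3 or (q3 iff q2))): β-rule — branch into T q2  //  T (not q3 or (q3 iff q2)).
      branch 1.1 (add T q2):
        ○ open, literals {q1=false, q2=true, q3=true}.
      branch 1.2 (add T (not q3 or (q3 iff q2))):
        T (not q3 or (q3 iff q2)): β-rule — branch into T not q3  //  T (q3 iff q2).
          branch 1.2.1 (add T not q3):
            × closes — contains both q3 and not q3.
          branch 1.2.2 (add T (q3 iff q2)):
            T (q3 iff q2): β-rule — branch into T q3, T q2  //  F q3, F q2.
              branch 1.2.2.1 (add T q3, T q2):
                ○ open, literals {q1=false, q2=true, q3=true}.
              branch 1.2.2.2 (add F q3, F q2):
                × closes — contains both q3 and not q3.
  branch 2 (add T (not q1 iff not q1)):
    T (q2 or (not q3 or (q3 iff q2))): β-rule — branch into T q2  //  T (not q3 or (q3 iff q2)).
      branch 2.1 (add T q2):
        T (not q1 iff not q1): β-rule — branch into T not q1, T not q1  //  F not q1, F not q1.
          branch 2.1.1 (add T not q1, T not q1):
            ○ open, literals {q1=false, q2=true, q3=true}.
          branch 2.1.2 (add F not q1, F not q1):
            ○ open, literals {q1=true, q2=true, q3=true}.
      branch 2.2 (add T (not q3 or (q3 iff q2))):
        T (not q1 iff not q1): β-rule — branch into T not q1, T not q1  //  F not q1, F not q1.
          branch 2.2.1 (add T not q1, T not q1):
            T (not q3 or (q3 iff q2)): β-rule — branch into T not q3  //  T (q3 iff q2).
              branch 2.2.1.1 (add T not q3):
                × closes — contains both q3 and not q3.
              branch 2.2.1.2 (add T (q3 iff q2)):
                T (q3 iff q2): β-rule — branch into T q3, T q2  //  F q3, F q2.
                  branch 2.2.1.2.1 (add T q3, T q2):
                    ○ open, literals {q1=false, q2=true, q3=true}.
                  branch 2.2.1.2.2 (add F q3, F q2):
                    × closes — contains both q3 and not q3.
          branch 2.2.2 (add F not q1, F not q1):
            T (not q3 or (q3 iff q2)): β-rule — branch into T not q3  //  T (q3 iff q2).
              branch 2.2.2.1 (add T not q3):
                × closes — contains both q3 and not q3.
              branch 2.2.2.2 (add T (q3 iff q2)):
                T (q3 iff q2): β-rule — branch into T q3, T q2  //  F q3, F q2.
                  branch 2.2.2.2.1 (add T q3, T q2):
                    ○ open, literals {q1=true, q2=true, q3=true}.
                  branch 2.2.2.2.2 (add F q3, F q2):
                    × closes — contains both q3 and not q3.
6 branches closed, 6 open.
Each open branch fixes some atoms; the unmentioned ones are free. Counting distinct full assignments: branch {q1=false, q2=true, q3=true} (none free) contributes 1 new; branch {q1=false, q2=true, q3=true} (none free) contributes 0 new; branch {q1=false, q2=true, q3=true} (none free) contributes 0 new; branch {q1=true, q2=true, q3=true} (none free) contributes 1 new; branch {q1=false, q2=true, q3=true} (none free) contributes 0 new; branch {q1=true, q2=true, q3=true} (none free) contributes 0 new. Total: 2.

2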